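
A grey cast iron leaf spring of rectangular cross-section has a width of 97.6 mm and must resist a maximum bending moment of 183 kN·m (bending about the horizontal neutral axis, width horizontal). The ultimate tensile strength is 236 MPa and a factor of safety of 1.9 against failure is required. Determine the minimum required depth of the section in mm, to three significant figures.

σ_allow = 236/1.9 = 124.2 MPa.
For a rectangular section σ = 6M/(bh²), so h² = 6M/(b σ_allow) = 6×1.8300×10^8/(97.6×124.2) = 90570 mm².
h = 301.0 mm.

h = 301 mm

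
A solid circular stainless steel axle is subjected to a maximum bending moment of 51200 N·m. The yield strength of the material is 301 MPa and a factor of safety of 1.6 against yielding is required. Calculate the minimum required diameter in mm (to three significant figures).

σ_allow = 301/1.6 = 188.1 MPa.
For a solid circular section σ = 32M/(πd³), so d³ = 32M/(π σ_allow) = 32×5.1200×10^7/(π×188.1) = 2.772×10^6 mm³.
d = 140.5 mm.

d = 140 mm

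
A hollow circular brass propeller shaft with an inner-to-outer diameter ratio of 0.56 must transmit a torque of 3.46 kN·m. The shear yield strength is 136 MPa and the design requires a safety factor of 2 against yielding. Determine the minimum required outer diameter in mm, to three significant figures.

τ_allow = 136/2 = 68.00 MPa.
For a hollow shaft τ = 16T/[πd_o³(1−k⁴)] with k = 0.56, so 1−k⁴ = 0.9017.
d_o³ = 16T/[π τ_allow (1−k⁴)] = 16×3460000/(π×68.00×0.9017) = 287400 mm³.
d_o = 65.99 mm.

d_o = 66.0 mm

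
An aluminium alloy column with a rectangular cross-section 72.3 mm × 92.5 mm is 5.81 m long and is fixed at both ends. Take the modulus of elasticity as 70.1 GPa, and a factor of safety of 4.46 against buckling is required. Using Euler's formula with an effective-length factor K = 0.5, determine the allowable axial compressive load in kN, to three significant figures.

P_allow = 53.6 kN

Buckling occurs about the weak axis: I_min = h·b³/12 = 92.5×72.3³/12 = 2.913×10^6 mm⁴ (b = 72.3 mm is the smaller dimension).
Effective length L_e = KL = 0.5×5.81 m = 2905 mm.
Euler critical load P_cr = π²EI/L_e² = π²×70100×2.913×10^6/2905² = 238800 N.
P_allow = P_cr/n = 238800/4.46 = 53550 N.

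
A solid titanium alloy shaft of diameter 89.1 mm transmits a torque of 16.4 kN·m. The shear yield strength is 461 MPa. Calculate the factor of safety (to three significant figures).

n = 3.90

τ = 16T/(πd³) = 16×1.6400×10^7/(π×89.1³) = 118.1 MPa.
n = τ_limit/τ = 461/118.1 = 3.904.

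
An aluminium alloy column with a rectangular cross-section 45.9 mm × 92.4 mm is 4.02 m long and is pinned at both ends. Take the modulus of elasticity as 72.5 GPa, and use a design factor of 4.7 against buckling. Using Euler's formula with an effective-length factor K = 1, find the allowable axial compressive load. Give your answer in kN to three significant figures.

Buckling occurs about the weak axis: I_min = h·b³/12 = 92.4×45.9³/12 = 744600 mm⁴ (b = 45.9 mm is the smaller dimension).
Effective length L_e = KL = 1×4.02 m = 4020 mm.
Euler critical load P_cr = π²EI/L_e² = π²×72500×744600/4020² = 32970 N.
P_allow = P_cr/n = 32970/4.7 = 7015 N.

P_allow = 7.01 kN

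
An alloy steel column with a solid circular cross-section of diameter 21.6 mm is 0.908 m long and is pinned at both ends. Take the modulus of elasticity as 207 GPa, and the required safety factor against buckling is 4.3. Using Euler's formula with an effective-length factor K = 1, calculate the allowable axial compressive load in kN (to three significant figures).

I = πd⁴/64 = π×21.6⁴/64 = 10690 mm⁴.
Effective length L_e = KL = 1×0.908 m = 908.0 mm.
Euler critical load P_cr = π²EI/L_e² = π²×207000×10690/908.0² = 26480 N.
P_allow = P_cr/n = 26480/4.3 = 6158 N.

P_allow = 6.16 kN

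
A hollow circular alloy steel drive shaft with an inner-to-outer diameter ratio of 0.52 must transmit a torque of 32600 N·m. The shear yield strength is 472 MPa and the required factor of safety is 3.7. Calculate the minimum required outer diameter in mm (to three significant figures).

d_o = 112 mm

τ_allow = 472/3.7 = 127.6 MPa.
For a hollow shaft τ = 16T/[πd_o³(1−k⁴)] with k = 0.52, so 1−k⁴ = 0.9269.
d_o³ = 16T/[π τ_allow (1−k⁴)] = 16×3.2600×10^7/(π×127.6×0.9269) = 1.404×10^6 mm³.
d_o = 112.0 mm.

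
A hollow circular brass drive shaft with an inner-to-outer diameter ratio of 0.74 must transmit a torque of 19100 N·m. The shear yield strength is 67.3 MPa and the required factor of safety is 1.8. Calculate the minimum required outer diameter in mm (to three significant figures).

τ_allow = 67.3/1.8 = 37.39 MPa.
For a hollow shaft τ = 16T/[πd_o³(1−k⁴)] with k = 0.74, so 1−k⁴ = 0.7001.
d_o³ = 16T/[π τ_allow (1−k⁴)] = 16×1.9100×10^7/(π×37.39×0.7001) = 3.716×10^6 mm³.
d_o = 154.9 mm.

d_o = 155 mm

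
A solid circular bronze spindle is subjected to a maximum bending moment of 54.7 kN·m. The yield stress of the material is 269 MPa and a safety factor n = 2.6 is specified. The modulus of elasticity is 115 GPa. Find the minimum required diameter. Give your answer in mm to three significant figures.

d = 175 mm

σ_allow = 269/2.6 = 103.5 MPa.
For a solid circular section σ = 32M/(πd³), so d³ = 32M/(π σ_allow) = 32×5.4700×10^7/(π×103.5) = 5.385×10^6 mm³.
d = 175.3 mm.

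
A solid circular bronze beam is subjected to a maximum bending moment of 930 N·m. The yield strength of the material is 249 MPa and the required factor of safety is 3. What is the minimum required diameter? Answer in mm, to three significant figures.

σ_allow = 249/3 = 83.00 MPa.
For a solid circular section σ = 32M/(πd³), so d³ = 32M/(π σ_allow) = 32×930000/(π×83.00) = 114100 mm³.
d = 48.51 mm.

d = 48.5 mm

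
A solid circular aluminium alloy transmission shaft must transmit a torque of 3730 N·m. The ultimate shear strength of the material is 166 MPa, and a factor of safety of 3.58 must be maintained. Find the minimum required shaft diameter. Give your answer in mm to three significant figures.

d = 74.3 mm

Allowable shear stress τ_allow = 166/3.58 = 46.37 MPa.
For a solid shaft τ = 16T/(πd³), so d³ = 16T/(π τ_allow) = 16×3730000/(π×46.37) = 409700 mm³.
d = (409700)^(1/3) = 74.27 mm.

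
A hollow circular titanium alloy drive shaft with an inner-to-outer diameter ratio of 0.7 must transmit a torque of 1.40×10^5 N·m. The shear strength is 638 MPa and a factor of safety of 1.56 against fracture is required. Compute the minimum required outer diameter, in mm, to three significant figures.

τ_allow = 638/1.56 = 409.0 MPa.
For a hollow shaft τ = 16T/[πd_o³(1−k⁴)] with k = 0.7, so 1−k⁴ = 0.7599.
d_o³ = 16T/[π τ_allow (1−k⁴)] = 16×1.4000×10^8/(π×409.0×0.7599) = 2.294×10^6 mm³.
d_o = 131.9 mm.

d_o = 132 mm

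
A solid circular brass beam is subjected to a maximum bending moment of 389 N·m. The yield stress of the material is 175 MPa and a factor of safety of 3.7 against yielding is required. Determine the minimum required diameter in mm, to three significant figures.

σ_allow = 175/3.7 = 47.30 MPa.
For a solid circular section σ = 32M/(πd³), so d³ = 32M/(π σ_allow) = 32×389000/(π×47.30) = 83770 mm³.
d = 43.76 mm.

d = 43.8 mm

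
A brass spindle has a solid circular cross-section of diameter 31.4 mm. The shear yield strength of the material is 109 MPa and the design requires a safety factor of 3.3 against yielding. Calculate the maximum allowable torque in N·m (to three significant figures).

T_allow = 201 N·m

τ_allow = 109/3.3 = 33.03 MPa.
For a solid shaft T_allow = τ_allow·πd³/16; πd³/16 = π×31.4³/16 = 6079 mm³.
T_allow = 33.03×6079 = 200800 N·mm = 200.8 N·m.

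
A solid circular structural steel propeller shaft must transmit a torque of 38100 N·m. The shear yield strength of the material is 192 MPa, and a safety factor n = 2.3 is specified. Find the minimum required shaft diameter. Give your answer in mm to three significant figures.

d = 132 mm

Allowable shear stress τ_allow = 192/2.3 = 83.48 MPa.
For a solid shaft τ = 16T/(πd³), so d³ = 16T/(π τ_allow) = 16×3.8100×10^7/(π×83.48) = 2.324×10^6 mm³.
d = (2.324×10^6)^(1/3) = 132.5 mm.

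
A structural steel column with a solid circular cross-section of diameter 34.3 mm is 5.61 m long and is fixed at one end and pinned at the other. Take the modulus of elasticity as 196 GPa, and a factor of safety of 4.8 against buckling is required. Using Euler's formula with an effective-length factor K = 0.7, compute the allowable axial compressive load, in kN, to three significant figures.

I = πd⁴/64 = π×34.3⁴/64 = 67940 mm⁴.
Effective length L_e = KL = 0.7×5.61 m = 3927 mm.
Euler critical load P_cr = π²EI/L_e² = π²×196000×67940/3927² = 8523 N.
P_allow = P_cr/n = 8523/4.8 = 1776 N.

P_allow = 1.78 kN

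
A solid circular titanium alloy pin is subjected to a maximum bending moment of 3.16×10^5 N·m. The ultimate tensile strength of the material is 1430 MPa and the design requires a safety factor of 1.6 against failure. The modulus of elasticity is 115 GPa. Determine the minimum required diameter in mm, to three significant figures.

σ_allow = 1430/1.6 = 893.8 MPa.
For a solid circular section σ = 32M/(πd³), so d³ = 32M/(π σ_allow) = 32×3.1600×10^8/(π×893.8) = 3.601×10^6 mm³.
d = 153.3 mm.

d = 153 mm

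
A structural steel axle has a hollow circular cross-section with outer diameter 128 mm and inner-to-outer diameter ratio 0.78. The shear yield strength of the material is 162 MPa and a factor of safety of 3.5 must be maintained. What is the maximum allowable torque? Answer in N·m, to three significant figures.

T_allow = 12000 N·m

τ_allow = 162/3.5 = 46.29 MPa.
For a hollow shaft T_allow = τ_allow·πd_o³(1−k⁴)/16 with 1−k⁴ = 0.6298, so πd_o³(1−k⁴)/16 = 259400 mm³.
T_allow = 46.29×259400 = 1.200×10^7 N·mm = 12000 N·m.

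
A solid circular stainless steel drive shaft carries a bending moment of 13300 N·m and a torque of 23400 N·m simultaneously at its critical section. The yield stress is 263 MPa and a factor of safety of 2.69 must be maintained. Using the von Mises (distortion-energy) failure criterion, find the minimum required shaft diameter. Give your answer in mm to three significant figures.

d = 136 mm

σ_allow = σ_y/n = 263/2.69 = 97.77 MPa.
For a solid shaft σ_b = 32M/(πd³) and τ = 16T/(πd³), so the von Mises stress is σ' = (16/πd³)·√(4M²+3T²).
√(4M²+3T²) = √(4×(1.330×10^7)² + 3×(2.340×10^7)²) = 4.848×10^7 N·mm.
d³ = 16×4.848×10^7/(π×97.77) = 2.525×10^6 mm³.
d = 136.2 mm.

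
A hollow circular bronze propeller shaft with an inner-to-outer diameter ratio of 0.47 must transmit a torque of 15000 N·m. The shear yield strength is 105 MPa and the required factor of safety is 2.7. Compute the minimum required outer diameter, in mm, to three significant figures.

τ_allow = 105/2.7 = 38.89 MPa.
For a hollow shaft τ = 16T/[πd_o³(1−k⁴)] with k = 0.47, so 1−k⁴ = 0.9512.
d_o³ = 16T/[π τ_allow (1−k⁴)] = 16×1.5000×10^7/(π×38.89×0.9512) = 2.065×10^6 mm³.
d_o = 127.3 mm.

d_o = 127 mm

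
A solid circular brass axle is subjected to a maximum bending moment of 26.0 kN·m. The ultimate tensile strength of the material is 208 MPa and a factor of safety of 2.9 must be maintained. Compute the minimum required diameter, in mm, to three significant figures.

d = 155 mm

σ_allow = 208/2.9 = 71.72 MPa.
For a solid circular section σ = 32M/(πd³), so d³ = 32M/(π σ_allow) = 32×2.6000×10^7/(π×71.72) = 3.692×10^6 mm³.
d = 154.6 mm.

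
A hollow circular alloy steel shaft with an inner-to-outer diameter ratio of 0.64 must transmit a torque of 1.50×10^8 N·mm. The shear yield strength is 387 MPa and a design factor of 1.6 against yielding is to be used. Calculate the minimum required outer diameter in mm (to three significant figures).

τ_allow = 387/1.6 = 241.9 MPa.
For a hollow shaft τ = 16T/[πd_o³(1−k⁴)] with k = 0.64, so 1−k⁴ = 0.8322.
d_o³ = 16T/[π τ_allow (1−k⁴)] = 16×1.5000×10^8/(π×241.9×0.8322) = 3.795×10^6 mm³.
d_o = 156.0 mm.

d_o = 156 mm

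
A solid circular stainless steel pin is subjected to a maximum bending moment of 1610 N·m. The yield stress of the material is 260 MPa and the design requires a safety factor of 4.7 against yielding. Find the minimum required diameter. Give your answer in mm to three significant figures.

σ_allow = 260/4.7 = 55.32 MPa.
For a solid circular section σ = 32M/(πd³), so d³ = 32M/(π σ_allow) = 32×1610000/(π×55.32) = 296400 mm³.
d = 66.68 mm.

d = 66.7 mm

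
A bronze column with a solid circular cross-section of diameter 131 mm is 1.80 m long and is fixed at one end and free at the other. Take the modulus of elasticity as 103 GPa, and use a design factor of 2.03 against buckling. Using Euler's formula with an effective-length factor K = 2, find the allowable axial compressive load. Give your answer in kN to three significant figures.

I = πd⁴/64 = π×131⁴/64 = 1.446×10^7 mm⁴.
Effective length L_e = KL = 2×1.80 m = 3600 mm.
Euler critical load P_cr = π²EI/L_e² = π²×103000×1.446×10^7/3600² = 1.134×10^6 N.
P_allow = P_cr/n = 1.134×10^6/2.03 = 558600 N.

P_allow = 559 kN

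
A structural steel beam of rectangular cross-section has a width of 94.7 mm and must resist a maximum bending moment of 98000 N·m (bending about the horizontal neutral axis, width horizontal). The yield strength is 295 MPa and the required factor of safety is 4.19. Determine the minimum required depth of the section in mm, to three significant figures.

σ_allow = 295/4.19 = 70.41 MPa.
For a rectangular section σ = 6M/(bh²), so h² = 6M/(b σ_allow) = 6×9.8000×10^7/(94.7×70.41) = 88190 mm².
h = 297.0 mm.

h = 297 mm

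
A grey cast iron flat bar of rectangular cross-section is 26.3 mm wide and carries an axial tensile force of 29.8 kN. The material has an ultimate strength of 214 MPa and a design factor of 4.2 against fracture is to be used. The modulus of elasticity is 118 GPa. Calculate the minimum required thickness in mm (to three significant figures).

σ_allow = 214/4.2 = 50.95 MPa.
Required area A = F/σ_allow = 29800/50.95 = 584.9 mm².
t = A/w = 584.9/26.3 = 22.24 mm.

t = 22.2 mm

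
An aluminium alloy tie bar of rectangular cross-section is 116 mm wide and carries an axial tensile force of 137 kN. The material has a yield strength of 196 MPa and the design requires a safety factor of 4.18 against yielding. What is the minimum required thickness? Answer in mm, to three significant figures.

t = 25.2 mm

σ_allow = 196/4.18 = 46.89 MPa.
Required area A = F/σ_allow = 137000/46.89 = 2922 mm².
t = A/w = 2922/116 = 25.19 mm.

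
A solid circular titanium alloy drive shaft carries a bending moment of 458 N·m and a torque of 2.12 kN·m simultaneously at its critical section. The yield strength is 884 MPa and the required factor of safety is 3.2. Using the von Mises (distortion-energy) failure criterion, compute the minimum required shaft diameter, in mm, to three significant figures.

d = 41.2 mm

σ_allow = σ_y/n = 884/3.2 = 276.2 MPa.
For a solid shaft σ_b = 32M/(πd³) and τ = 16T/(πd³), so the von Mises stress is σ' = (16/πd³)·√(4M²+3T²).
√(4M²+3T²) = √(4×(458000)² + 3×(2.120×10^6)²) = 3.784×10^6 N·mm.
d³ = 16×3.784×10^6/(π×276.2) = 69770 mm³.
d = 41.17 mm.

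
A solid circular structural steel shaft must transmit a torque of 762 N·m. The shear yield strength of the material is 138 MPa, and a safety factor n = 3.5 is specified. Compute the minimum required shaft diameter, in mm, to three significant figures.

d = 46.2 mm

Allowable shear stress τ_allow = 138/3.5 = 39.43 MPa.
For a solid shaft τ = 16T/(πd³), so d³ = 16T/(π τ_allow) = 16×762000/(π×39.43) = 98430 mm³.
d = (98430)^(1/3) = 46.17 mm.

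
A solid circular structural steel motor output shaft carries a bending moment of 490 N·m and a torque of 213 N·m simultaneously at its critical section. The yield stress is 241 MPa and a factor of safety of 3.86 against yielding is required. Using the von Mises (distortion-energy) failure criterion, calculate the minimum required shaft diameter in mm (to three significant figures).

σ_allow = σ_y/n = 241/3.86 = 62.44 MPa.
For a solid shaft σ_b = 32M/(πd³) and τ = 16T/(πd³), so the von Mises stress is σ' = (16/πd³)·√(4M²+3T²).
√(4M²+3T²) = √(4×(490000)² + 3×(213000)²) = 1.047×10^6 N·mm.
d³ = 16×1.047×10^6/(π×62.44) = 85420 mm³.
d = 44.04 mm.

d = 44.0 mm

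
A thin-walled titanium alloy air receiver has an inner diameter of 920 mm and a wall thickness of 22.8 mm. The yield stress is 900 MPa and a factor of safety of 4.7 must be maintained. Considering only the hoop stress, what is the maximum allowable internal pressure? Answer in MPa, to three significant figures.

σ_allow = 900/4.7 = 191.5 MPa.
σ_h = pD/(2t) → p_allow = 2σ_allow t/D = 2×191.5×22.8/920 = 9.491 MPa.

p_allow = 9.49 MPa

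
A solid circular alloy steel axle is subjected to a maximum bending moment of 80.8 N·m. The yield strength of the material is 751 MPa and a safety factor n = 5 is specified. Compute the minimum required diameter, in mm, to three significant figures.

d = 17.6 mm

σ_allow = 751/5 = 150.2 MPa.
For a solid circular section σ = 32M/(πd³), so d³ = 32M/(π σ_allow) = 32×80800/(π×150.2) = 5480 mm³.
d = 17.63 mm.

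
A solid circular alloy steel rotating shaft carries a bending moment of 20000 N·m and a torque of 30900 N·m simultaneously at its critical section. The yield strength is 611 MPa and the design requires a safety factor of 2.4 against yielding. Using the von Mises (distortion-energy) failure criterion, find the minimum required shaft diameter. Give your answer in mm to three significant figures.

d = 110 mm

σ_allow = σ_y/n = 611/2.4 = 254.6 MPa.
For a solid shaft σ_b = 32M/(πd³) and τ = 16T/(πd³), so the von Mises stress is σ' = (16/πd³)·√(4M²+3T²).
√(4M²+3T²) = √(4×(2.000×10^7)² + 3×(3.090×10^7)²) = 6.682×10^7 N·mm.
d³ = 16×6.682×10^7/(π×254.6) = 1.337×10^6 mm³.
d = 110.2 mm.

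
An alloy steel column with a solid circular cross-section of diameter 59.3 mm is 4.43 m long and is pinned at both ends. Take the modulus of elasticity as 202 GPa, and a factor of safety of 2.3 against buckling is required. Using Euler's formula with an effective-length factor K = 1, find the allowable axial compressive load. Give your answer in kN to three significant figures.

P_allow = 26.8 kN

I = πd⁴/64 = π×59.3⁴/64 = 607000 mm⁴.
Effective length L_e = KL = 1×4.43 m = 4430 mm.
Euler critical load P_cr = π²EI/L_e² = π²×202000×607000/4430² = 61660 N.
P_allow = P_cr/n = 61660/2.3 = 26810 N.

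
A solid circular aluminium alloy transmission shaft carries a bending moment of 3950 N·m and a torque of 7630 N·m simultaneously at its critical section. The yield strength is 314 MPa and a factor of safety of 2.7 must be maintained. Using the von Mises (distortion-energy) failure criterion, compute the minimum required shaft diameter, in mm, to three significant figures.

σ_allow = σ_y/n = 314/2.7 = 116.3 MPa.
For a solid shaft σ_b = 32M/(πd³) and τ = 16T/(πd³), so the von Mises stress is σ' = (16/πd³)·√(4M²+3T²).
√(4M²+3T²) = √(4×(3.950×10^6)² + 3×(7.630×10^6)²) = 1.540×10^7 N·mm.
d³ = 16×1.540×10^7/(π×116.3) = 674300 mm³.
d = 87.69 mm.

d = 87.7 mm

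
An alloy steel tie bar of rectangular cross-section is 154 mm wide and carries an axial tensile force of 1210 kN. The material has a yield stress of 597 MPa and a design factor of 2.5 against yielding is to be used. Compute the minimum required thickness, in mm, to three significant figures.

t = 32.9 mm

σ_allow = 597/2.5 = 238.8 MPa.
Required area A = F/σ_allow = 1210000/238.8 = 5067 mm².
t = A/w = 5067/154 = 32.90 mm.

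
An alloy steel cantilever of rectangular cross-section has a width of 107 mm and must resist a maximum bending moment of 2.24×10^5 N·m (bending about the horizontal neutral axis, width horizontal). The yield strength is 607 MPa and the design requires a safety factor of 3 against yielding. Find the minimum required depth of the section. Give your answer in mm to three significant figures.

σ_allow = 607/3 = 202.3 MPa.
For a rectangular section σ = 6M/(bh²), so h² = 6M/(b σ_allow) = 6×2.2400×10^8/(107×202.3) = 62080 mm².
h = 249.2 mm.

h = 249 mm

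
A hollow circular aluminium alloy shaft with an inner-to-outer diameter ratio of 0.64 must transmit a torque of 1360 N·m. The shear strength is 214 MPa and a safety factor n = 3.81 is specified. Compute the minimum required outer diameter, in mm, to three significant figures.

d_o = 52.9 mm

τ_allow = 214/3.81 = 56.17 MPa.
For a hollow shaft τ = 16T/[πd_o³(1−k⁴)] with k = 0.64, so 1−k⁴ = 0.8322.
d_o³ = 16T/[π τ_allow (1−k⁴)] = 16×1360000/(π×56.17×0.8322) = 148200 mm³.
d_o = 52.92 mm.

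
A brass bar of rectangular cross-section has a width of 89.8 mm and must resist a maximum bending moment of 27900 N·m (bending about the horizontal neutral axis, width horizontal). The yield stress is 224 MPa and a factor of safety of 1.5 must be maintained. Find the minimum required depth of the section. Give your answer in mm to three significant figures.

h = 112 mm

σ_allow = 224/1.5 = 149.3 MPa.
For a rectangular section σ = 6M/(bh²), so h² = 6M/(b σ_allow) = 6×2.7900×10^7/(89.8×149.3) = 12480 mm².
h = 111.7 mm.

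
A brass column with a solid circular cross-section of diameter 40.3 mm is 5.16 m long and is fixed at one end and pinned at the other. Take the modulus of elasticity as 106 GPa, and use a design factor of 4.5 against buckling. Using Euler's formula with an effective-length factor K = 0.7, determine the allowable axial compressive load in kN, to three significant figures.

I = πd⁴/64 = π×40.3⁴/64 = 129500 mm⁴.
Effective length L_e = KL = 0.7×5.16 m = 3612 mm.
Euler critical load P_cr = π²EI/L_e² = π²×106000×129500/3612² = 10380 N.
P_allow = P_cr/n = 10380/4.5 = 2307 N.

P_allow = 2.31 kN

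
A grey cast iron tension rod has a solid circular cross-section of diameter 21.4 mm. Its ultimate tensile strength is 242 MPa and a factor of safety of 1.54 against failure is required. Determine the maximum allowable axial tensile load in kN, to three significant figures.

F_allow = 56.5 kN

σ_allow = 242/1.54 = 157.1 MPa.
A = πd²/4 = π×21.4²/4 = 359.7 mm².
F_allow = σ_allow × A = 157.1×359.7 = 56520 N.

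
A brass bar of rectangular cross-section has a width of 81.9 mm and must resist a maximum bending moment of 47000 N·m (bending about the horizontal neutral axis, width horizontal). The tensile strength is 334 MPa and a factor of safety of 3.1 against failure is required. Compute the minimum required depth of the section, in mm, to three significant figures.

σ_allow = 334/3.1 = 107.7 MPa.
For a rectangular section σ = 6M/(bh²), so h² = 6M/(b σ_allow) = 6×4.7000×10^7/(81.9×107.7) = 31960 mm².
h = 178.8 mm.

h = 179 mm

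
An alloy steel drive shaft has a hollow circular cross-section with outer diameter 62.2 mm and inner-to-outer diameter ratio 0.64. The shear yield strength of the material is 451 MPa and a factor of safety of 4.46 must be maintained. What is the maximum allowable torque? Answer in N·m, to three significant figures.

τ_allow = 451/4.46 = 101.1 MPa.
For a hollow shaft T_allow = τ_allow·πd_o³(1−k⁴)/16 with 1−k⁴ = 0.8322, so πd_o³(1−k⁴)/16 = 39320 mm³.
T_allow = 101.1×39320 = 3.976×10^6 N·mm = 3976 N·m.

T_allow = 3980 N·m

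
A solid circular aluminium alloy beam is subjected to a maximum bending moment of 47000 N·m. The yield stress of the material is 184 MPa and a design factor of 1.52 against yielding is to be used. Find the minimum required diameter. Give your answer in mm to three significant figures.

σ_allow = 184/1.52 = 121.1 MPa.
For a solid circular section σ = 32M/(πd³), so d³ = 32M/(π σ_allow) = 32×4.7000×10^7/(π×121.1) = 3.955×10^6 mm³.
d = 158.1 mm.

d = 158 mm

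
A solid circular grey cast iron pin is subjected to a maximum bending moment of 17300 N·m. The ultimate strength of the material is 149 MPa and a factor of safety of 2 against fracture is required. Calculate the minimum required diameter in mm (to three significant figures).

d = 133 mm

σ_allow = 149/2 = 74.50 MPa.
For a solid circular section σ = 32M/(πd³), so d³ = 32M/(π σ_allow) = 32×1.7300×10^7/(π×74.50) = 2.365×10^6 mm³.
d = 133.2 mm.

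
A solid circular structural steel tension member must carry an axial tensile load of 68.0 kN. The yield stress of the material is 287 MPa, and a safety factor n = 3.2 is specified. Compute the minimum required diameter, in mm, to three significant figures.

Allowable stress σ_allow = 287/3.2 = 89.69 MPa.
Required area A = F/σ_allow = 68000/89.69 = 758.2 mm².
A = πd²/4 → d = √(4A/π) = 31.07 mm.

d = 31.1 mm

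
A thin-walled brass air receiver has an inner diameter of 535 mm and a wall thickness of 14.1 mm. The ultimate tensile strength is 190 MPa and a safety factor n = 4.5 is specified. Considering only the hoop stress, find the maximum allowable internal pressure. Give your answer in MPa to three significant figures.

σ_allow = 190/4.5 = 42.22 MPa.
σ_h = pD/(2t) → p_allow = 2σ_allow t/D = 2×42.22×14.1/535 = 2.226 MPa.

p_allow = 2.23 MPa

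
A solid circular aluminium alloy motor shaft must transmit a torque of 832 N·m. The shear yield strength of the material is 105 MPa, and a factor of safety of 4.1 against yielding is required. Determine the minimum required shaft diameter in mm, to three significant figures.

Allowable shear stress τ_allow = 105/4.1 = 25.61 MPa.
For a solid shaft τ = 16T/(πd³), so d³ = 16T/(π τ_allow) = 16×832000/(π×25.61) = 165500 mm³.
d = (165500)^(1/3) = 54.90 mm.

d = 54.9 mm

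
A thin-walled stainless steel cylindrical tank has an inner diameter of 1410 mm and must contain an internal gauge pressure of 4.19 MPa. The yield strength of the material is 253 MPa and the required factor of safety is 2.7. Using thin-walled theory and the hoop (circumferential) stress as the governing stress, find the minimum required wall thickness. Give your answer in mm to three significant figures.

t = 31.5 mm

σ_allow = 253/2.7 = 93.70 MPa.
Hoop stress σ_h = pD/(2t), so t = pD/(2σ_allow) = 4.19×1410/(2×93.70) = 31.52 mm.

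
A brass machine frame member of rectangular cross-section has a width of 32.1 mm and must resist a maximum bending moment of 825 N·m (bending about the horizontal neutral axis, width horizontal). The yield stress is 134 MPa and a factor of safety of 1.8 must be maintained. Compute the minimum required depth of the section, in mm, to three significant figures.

h = 45.5 mm

σ_allow = 134/1.8 = 74.44 MPa.
For a rectangular section σ = 6M/(bh²), so h² = 6M/(b σ_allow) = 6×825000/(32.1×74.44) = 2071 mm².
h = 45.51 mm.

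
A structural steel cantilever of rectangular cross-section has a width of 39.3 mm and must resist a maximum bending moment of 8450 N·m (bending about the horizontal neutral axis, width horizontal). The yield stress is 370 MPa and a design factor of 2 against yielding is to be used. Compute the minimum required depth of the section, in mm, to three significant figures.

h = 83.5 mm

σ_allow = 370/2 = 185.0 MPa.
For a rectangular section σ = 6M/(bh²), so h² = 6M/(b σ_allow) = 6×8450000/(39.3×185.0) = 6973 mm².
h = 83.51 mm.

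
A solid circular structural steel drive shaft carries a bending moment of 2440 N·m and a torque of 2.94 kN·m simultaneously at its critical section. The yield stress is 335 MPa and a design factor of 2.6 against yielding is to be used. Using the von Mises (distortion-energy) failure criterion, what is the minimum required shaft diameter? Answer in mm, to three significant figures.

σ_allow = σ_y/n = 335/2.6 = 128.8 MPa.
For a solid shaft σ_b = 32M/(πd³) and τ = 16T/(πd³), so the von Mises stress is σ' = (16/πd³)·√(4M²+3T²).
√(4M²+3T²) = √(4×(2.440×10^6)² + 3×(2.940×10^6)²) = 7.053×10^6 N·mm.
d³ = 16×7.053×10^6/(π×128.8) = 278800 mm³.
d = 65.33 mm.

d = 65.3 mm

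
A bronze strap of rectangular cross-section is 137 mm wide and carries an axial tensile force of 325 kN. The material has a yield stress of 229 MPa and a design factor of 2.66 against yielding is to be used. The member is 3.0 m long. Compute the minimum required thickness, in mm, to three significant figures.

t = 27.6 mm

σ_allow = 229/2.66 = 86.09 MPa.
Required area A = F/σ_allow = 325000/86.09 = 3775 mm².
t = A/w = 3775/137 = 27.56 mm.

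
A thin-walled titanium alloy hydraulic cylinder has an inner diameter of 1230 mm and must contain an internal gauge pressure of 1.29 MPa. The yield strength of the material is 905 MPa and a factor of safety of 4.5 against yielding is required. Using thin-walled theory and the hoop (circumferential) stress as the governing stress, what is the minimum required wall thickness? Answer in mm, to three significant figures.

t = 3.94 mm

σ_allow = 905/4.5 = 201.1 MPa.
Hoop stress σ_h = pD/(2t), so t = pD/(2σ_allow) = 1.29×1230/(2×201.1) = 3.945 mm.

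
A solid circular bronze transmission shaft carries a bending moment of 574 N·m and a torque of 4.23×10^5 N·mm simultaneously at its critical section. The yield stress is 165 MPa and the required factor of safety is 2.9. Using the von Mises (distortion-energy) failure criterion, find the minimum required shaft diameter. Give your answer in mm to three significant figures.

d = 49.6 mm

σ_allow = σ_y/n = 165/2.9 = 56.90 MPa.
For a solid shaft σ_b = 32M/(πd³) and τ = 16T/(πd³), so the von Mises stress is σ' = (16/πd³)·√(4M²+3T²).
√(4M²+3T²) = √(4×(574000)² + 3×(423000)²) = 1.362×10^6 N·mm.
d³ = 16×1.362×10^6/(π×56.90) = 121900 mm³.
d = 49.58 mm.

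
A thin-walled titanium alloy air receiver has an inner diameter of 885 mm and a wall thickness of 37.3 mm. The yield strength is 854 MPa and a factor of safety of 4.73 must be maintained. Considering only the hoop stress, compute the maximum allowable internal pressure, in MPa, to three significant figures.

σ_allow = 854/4.73 = 180.5 MPa.
σ_h = pD/(2t) → p_allow = 2σ_allow t/D = 2×180.5×37.3/885 = 15.22 MPa.

p_allow = 15.2 MPa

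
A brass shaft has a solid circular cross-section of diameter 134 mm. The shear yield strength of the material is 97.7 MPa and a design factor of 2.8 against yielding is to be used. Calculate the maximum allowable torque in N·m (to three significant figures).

T_allow = 16500 N·m

τ_allow = 97.7/2.8 = 34.89 MPa.
For a solid shaft T_allow = τ_allow·πd³/16; πd³/16 = π×134³/16 = 472400 mm³.
T_allow = 34.89×472400 = 1.648×10^7 N·mm = 16480 N·m.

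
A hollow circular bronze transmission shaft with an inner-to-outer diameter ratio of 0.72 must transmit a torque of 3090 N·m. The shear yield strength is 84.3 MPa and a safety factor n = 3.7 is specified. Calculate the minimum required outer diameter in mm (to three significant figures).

τ_allow = 84.3/3.7 = 22.78 MPa.
For a hollow shaft τ = 16T/[πd_o³(1−k⁴)] with k = 0.72, so 1−k⁴ = 0.7313.
d_o³ = 16T/[π τ_allow (1−k⁴)] = 16×3090000/(π×22.78×0.7313) = 944600 mm³.
d_o = 98.12 mm.

d_o = 98.1 mm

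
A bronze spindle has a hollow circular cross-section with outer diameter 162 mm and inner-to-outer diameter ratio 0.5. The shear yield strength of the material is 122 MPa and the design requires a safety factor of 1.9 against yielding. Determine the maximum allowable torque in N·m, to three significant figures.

τ_allow = 122/1.9 = 64.21 MPa.
For a hollow shaft T_allow = τ_allow·πd_o³(1−k⁴)/16 with 1−k⁴ = 0.9375, so πd_o³(1−k⁴)/16 = 782600 mm³.
T_allow = 64.21×782600 = 5.025×10^7 N·mm = 50250 N·m.

T_allow = 50300 N·m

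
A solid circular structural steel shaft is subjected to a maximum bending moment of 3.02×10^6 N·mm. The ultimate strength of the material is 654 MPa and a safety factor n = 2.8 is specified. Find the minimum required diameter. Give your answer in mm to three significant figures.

σ_allow = 654/2.8 = 233.6 MPa.
For a solid circular section σ = 32M/(πd³), so d³ = 32M/(π σ_allow) = 32×3020000/(π×233.6) = 131700 mm³.
d = 50.88 mm.

d = 50.9 mm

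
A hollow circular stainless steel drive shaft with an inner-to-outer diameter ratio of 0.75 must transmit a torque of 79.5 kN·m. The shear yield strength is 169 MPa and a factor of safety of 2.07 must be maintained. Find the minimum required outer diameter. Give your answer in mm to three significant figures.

τ_allow = 169/2.07 = 81.64 MPa.
For a hollow shaft τ = 16T/[πd_o³(1−k⁴)] with k = 0.75, so 1−k⁴ = 0.6836.
d_o³ = 16T/[π τ_allow (1−k⁴)] = 16×7.9500×10^7/(π×81.64×0.6836) = 7.255×10^6 mm³.
d_o = 193.6 mm.

d_o = 194 mm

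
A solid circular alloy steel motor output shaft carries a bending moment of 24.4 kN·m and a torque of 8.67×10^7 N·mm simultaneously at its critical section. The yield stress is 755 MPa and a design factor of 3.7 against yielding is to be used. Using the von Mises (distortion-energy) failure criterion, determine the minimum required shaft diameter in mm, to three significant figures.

d = 158 mm

σ_allow = σ_y/n = 755/3.7 = 204.1 MPa.
For a solid shaft σ_b = 32M/(πd³) and τ = 16T/(πd³), so the von Mises stress is σ' = (16/πd³)·√(4M²+3T²).
√(4M²+3T²) = √(4×(2.440×10^7)² + 3×(8.670×10^7)²) = 1.579×10^8 N·mm.
d³ = 16×1.579×10^8/(π×204.1) = 3.941×10^6 mm³.
d = 158.0 mm.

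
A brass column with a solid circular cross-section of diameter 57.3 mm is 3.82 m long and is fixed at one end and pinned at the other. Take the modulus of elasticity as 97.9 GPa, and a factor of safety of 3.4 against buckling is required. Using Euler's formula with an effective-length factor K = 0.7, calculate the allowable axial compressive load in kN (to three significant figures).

I = πd⁴/64 = π×57.3⁴/64 = 529200 mm⁴.
Effective length L_e = KL = 0.7×3.82 m = 2674 mm.
Euler critical load P_cr = π²EI/L_e² = π²×97900×529200/2674² = 71510 N.
P_allow = P_cr/n = 71510/3.4 = 21030 N.

P_allow = 21.0 kN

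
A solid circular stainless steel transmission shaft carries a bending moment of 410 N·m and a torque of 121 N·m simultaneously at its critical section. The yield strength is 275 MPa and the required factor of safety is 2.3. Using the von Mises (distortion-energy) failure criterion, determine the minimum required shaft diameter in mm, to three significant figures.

d = 33.0 mm

σ_allow = σ_y/n = 275/2.3 = 119.6 MPa.
For a solid shaft σ_b = 32M/(πd³) and τ = 16T/(πd³), so the von Mises stress is σ' = (16/πd³)·√(4M²+3T²).
√(4M²+3T²) = √(4×(410000)² + 3×(121000)²) = 846400 N·mm.
d³ = 16×846400/(π×119.6) = 36050 mm³.
d = 33.03 mm.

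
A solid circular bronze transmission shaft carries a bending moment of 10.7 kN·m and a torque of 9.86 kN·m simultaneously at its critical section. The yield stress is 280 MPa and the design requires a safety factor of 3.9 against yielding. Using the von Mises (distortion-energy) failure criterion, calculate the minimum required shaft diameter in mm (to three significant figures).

σ_allow = σ_y/n = 280/3.9 = 71.79 MPa.
For a solid shaft σ_b = 32M/(πd³) and τ = 16T/(πd³), so the von Mises stress is σ' = (16/πd³)·√(4M²+3T²).
√(4M²+3T²) = √(4×(1.070×10^7)² + 3×(9.860×10^6)²) = 2.738×10^7 N·mm.
d³ = 16×2.738×10^7/(π×71.79) = 1.942×10^6 mm³.
d = 124.8 mm.

d = 125 mm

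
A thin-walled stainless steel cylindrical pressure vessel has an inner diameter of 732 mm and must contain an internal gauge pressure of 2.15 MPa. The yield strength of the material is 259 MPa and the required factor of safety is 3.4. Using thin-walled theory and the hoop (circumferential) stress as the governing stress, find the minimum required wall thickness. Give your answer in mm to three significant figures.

σ_allow = 259/3.4 = 76.18 MPa.
Hoop stress σ_h = pD/(2t), so t = pD/(2σ_allow) = 2.15×732/(2×76.18) = 10.33 mm.

t = 10.3 mm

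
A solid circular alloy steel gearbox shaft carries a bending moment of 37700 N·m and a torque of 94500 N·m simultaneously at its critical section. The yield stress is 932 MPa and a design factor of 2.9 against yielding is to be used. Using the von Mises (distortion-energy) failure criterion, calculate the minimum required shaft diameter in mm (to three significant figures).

σ_allow = σ_y/n = 932/2.9 = 321.4 MPa.
For a solid shaft σ_b = 32M/(πd³) and τ = 16T/(πd³), so the von Mises stress is σ' = (16/πd³)·√(4M²+3T²).
√(4M²+3T²) = √(4×(3.770×10^7)² + 3×(9.450×10^7)²) = 1.802×10^8 N·mm.
d³ = 16×1.802×10^8/(π×321.4) = 2.856×10^6 mm³.
d = 141.9 mm.

d = 142 mm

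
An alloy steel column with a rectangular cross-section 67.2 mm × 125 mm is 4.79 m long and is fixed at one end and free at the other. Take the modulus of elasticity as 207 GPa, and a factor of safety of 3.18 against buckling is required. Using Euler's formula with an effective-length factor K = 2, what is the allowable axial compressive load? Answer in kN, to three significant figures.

Buckling occurs about the weak axis: I_min = h·b³/12 = 125×67.2³/12 = 3.161×10^6 mm⁴ (b = 67.2 mm is the smaller dimension).
Effective length L_e = KL = 2×4.79 m = 9580 mm.
Euler critical load P_cr = π²EI/L_e² = π²×207000×3.161×10^6/9580² = 70370 N.
P_allow = P_cr/n = 70370/3.18 = 22130 N.

P_allow = 22.1 kN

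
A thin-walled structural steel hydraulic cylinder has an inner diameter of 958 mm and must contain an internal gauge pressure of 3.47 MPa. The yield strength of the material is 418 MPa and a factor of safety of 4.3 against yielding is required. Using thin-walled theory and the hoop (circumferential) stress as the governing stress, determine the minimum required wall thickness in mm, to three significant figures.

σ_allow = 418/4.3 = 97.21 MPa.
Hoop stress σ_h = pD/(2t), so t = pD/(2σ_allow) = 3.47×958/(2×97.21) = 17.10 mm.

t = 17.1 mm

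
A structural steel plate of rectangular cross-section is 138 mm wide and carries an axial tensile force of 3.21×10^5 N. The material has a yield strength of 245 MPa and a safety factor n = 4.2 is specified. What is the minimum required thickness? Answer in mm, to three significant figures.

σ_allow = 245/4.2 = 58.33 MPa.
Required area A = F/σ_allow = 321000/58.33 = 5503 mm².
t = A/w = 5503/138 = 39.88 mm.

t = 39.9 mm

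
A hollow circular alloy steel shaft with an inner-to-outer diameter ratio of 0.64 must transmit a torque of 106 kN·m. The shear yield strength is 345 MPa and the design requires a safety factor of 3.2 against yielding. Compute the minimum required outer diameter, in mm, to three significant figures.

τ_allow = 345/3.2 = 107.8 MPa.
For a hollow shaft τ = 16T/[πd_o³(1−k⁴)] with k = 0.64, so 1−k⁴ = 0.8322.
d_o³ = 16T/[π τ_allow (1−k⁴)] = 16×1.0600×10^8/(π×107.8×0.8322) = 6.017×10^6 mm³.
d_o = 181.9 mm.

d_o = 182 mm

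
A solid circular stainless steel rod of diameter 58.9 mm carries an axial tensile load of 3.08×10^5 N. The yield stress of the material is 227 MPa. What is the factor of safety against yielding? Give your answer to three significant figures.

A = πd²/4 = 2725 mm².
σ = F/A = 308000/2725 = 113.0 MPa.
n = 227/113.0 = 2.008.

n = 2.01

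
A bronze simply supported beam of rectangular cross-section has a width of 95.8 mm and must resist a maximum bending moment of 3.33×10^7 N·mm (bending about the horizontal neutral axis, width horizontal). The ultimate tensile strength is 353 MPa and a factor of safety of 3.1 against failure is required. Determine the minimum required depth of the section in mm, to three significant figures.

h = 135 mm

σ_allow = 353/3.1 = 113.9 MPa.
For a rectangular section σ = 6M/(bh²), so h² = 6M/(b σ_allow) = 6×3.3300×10^7/(95.8×113.9) = 18320 mm².
h = 135.3 mm.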